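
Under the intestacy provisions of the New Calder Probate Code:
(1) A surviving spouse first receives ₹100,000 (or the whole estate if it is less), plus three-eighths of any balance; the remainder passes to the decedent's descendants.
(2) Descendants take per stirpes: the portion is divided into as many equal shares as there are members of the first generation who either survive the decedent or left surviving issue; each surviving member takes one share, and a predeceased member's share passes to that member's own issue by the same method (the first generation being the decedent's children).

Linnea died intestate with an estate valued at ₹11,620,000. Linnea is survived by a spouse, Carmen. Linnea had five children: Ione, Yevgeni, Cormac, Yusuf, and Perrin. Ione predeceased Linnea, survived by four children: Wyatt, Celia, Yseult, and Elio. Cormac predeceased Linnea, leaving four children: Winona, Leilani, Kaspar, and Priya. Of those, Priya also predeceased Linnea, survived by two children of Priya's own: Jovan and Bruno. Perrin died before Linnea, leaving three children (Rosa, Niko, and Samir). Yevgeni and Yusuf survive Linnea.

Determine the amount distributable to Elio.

Carmen first takes ₹100,000, leaving a balance of ₹11,520,000. Carmen then takes three-eighths of the balance (₹4,320,000), for a total of ₹4,420,000. The remaining ₹7,200,000 passes to the descendants.
The descendants' portion (₹7,200,000) is divided into 5 shares of ₹1,440,000: Yevgeni and Yusuf each take ₹1,440,000; Ione's ₹1,440,000 share passes to Ione's issue; Cormac's ₹1,440,000 share passes to Cormac's issue; Perrin's ₹1,440,000 share passes to Perrin's issue.
Ione's share (₹1,440,000) is divided into 4 shares of ₹360,000: Wyatt, Celia, Yseult, and Elio each take ₹360,000.
Cormac's share (₹1,440,000) is divided into 4 shares of ₹360,000: Winona, Leilani, and Kaspar each take ₹360,000; Priya's ₹360,000 share passes to Priya's issue.
Priya's share (₹360,000) is divided into 2 shares of ₹180,000: Jovan and Bruno each take ₹180,000.
Perrin's share (₹1,440,000) is divided into 3 shares of ₹480,000: Rosa, Niko, and Samir each take ₹480,000.

Elio receives ₹360,000.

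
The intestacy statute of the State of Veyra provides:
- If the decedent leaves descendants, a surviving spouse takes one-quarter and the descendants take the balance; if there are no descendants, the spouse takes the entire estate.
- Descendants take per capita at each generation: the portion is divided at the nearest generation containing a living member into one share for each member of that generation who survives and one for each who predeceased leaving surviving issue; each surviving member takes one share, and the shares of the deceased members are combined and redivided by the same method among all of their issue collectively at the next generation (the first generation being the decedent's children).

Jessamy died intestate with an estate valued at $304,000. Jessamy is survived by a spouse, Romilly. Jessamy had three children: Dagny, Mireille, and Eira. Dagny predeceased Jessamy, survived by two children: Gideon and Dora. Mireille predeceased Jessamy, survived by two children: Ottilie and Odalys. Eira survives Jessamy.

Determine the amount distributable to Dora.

Romilly takes one-quarter of $304,000 = $76,000. The remaining $228,000 passes to the descendants.
The descendants' portion ($228,000) is divided at the children's generation into 3 shares of $76,000. Eira takes $76,000. The 2 shares of the deceased (Dagny and Mireille) are combined into a pool of $152,000.
That pool ($152,000) is divided at the grandchildren's generation equally among Gideon, Dora, Ottilie, and Odalys: $38,000 each.

Dora receives $38,000.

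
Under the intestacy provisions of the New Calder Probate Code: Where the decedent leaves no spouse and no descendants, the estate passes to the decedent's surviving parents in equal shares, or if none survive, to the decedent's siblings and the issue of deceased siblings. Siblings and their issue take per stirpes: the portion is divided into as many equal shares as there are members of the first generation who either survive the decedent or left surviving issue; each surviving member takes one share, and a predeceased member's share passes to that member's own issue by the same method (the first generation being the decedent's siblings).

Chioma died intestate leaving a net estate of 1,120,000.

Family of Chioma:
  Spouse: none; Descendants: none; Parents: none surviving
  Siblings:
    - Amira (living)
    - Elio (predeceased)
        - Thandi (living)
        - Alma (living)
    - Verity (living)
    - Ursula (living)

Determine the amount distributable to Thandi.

Thandi receives 140,000.

The entire 1,120,000 passes to the siblings and their issue.
That amount (1,120,000) is divided into 4 shares of 280,000: Amira, Verity, and Ursula each take 280,000; Elio's 280,000 share passes to Elio's issue.
Elio's share (280,000) is divided into 2 shares of 140,000: Thandi and Alma each take 140,000.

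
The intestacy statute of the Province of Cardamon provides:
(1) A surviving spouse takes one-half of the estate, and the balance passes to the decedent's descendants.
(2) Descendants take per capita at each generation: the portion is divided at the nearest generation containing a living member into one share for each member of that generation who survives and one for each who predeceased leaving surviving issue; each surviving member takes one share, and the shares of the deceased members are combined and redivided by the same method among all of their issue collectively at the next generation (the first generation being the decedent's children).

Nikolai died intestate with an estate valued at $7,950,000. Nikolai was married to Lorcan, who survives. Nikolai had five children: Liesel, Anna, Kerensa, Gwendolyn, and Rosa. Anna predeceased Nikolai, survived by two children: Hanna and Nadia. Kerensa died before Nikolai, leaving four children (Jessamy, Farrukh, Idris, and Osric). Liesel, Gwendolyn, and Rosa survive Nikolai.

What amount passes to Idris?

Lorcan takes one-half of $7,950,000 = $3,975,000. The remaining $3,975,000 passes to the descendants.
The descendants' portion ($3,975,000) is divided at the children's generation into 5 shares of $795,000. Liesel, Gwendolyn, and Rosa each take $795,000. The 2 shares of the deceased (Anna and Kerensa) are combined into a pool of $1,590,000.
That pool ($1,590,000) is divided at the grandchildren's generation equally among Hanna, Nadia, Jessamy, Farrukh, Idris, and Osric: $265,000 each.

Idris receives $265,000.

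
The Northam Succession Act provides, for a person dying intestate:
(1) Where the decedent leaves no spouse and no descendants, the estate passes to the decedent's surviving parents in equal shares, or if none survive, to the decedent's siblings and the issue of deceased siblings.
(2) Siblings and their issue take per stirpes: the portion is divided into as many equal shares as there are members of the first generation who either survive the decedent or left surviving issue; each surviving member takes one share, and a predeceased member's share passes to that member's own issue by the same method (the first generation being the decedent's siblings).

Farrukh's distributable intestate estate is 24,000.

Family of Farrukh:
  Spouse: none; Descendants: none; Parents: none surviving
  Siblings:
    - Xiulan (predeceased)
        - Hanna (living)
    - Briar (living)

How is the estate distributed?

Hanna: 12,000; Briar: 12,000

The entire 24,000 passes to the siblings and their issue.
That amount (24,000) is divided into 2 shares of 12,000: Briar takes 12,000; Xiulan's 12,000 share passes to Xiulan's issue.
Xiulan's share (12,000) passes entirely to Hanna.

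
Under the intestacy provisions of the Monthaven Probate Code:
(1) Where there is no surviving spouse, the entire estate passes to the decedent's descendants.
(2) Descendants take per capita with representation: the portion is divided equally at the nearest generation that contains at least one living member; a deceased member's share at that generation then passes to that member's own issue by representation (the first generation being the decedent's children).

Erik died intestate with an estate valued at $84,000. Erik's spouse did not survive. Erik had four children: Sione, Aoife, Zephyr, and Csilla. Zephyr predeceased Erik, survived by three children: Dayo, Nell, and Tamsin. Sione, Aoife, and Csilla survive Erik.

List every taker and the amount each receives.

The entire $84,000 passes to the descendants.
That amount ($84,000) is divided into 4 shares of $21,000: Sione, Aoife, and Csilla each take $21,000; Zephyr's $21,000 share passes to Zephyr's issue.
Zephyr's share ($21,000) is divided into 3 shares of $7,000: Dayo, Nell, and Tamsin each take $7,000.

Sione: $21,000; Aoife: $21,000; Dayo: $7,000; Nell: $7,000; Tamsin: $7,000; Csilla: $21,000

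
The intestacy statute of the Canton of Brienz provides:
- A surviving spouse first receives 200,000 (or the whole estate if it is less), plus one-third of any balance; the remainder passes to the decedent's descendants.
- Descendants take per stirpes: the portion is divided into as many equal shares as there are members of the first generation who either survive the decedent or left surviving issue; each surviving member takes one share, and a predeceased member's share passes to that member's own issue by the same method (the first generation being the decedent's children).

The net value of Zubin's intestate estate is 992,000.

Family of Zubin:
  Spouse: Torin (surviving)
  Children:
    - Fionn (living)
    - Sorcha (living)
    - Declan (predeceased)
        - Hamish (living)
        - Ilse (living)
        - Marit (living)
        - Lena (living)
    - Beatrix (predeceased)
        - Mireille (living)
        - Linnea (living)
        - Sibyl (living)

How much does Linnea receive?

Linnea receives 44,000.

Torin first takes 200,000, leaving a balance of 792,000. Torin then takes one-third of the balance (264,000), for a total of 464,000. The remaining 528,000 passes to the descendants.
The descendants' portion (528,000) is divided into 4 shares of 132,000: Fionn and Sorcha each take 132,000; Declan's 132,000 share passes to Declan's issue; Beatrix's 132,000 share passes to Beatrix's issue.
Declan's share (132,000) is divided into 4 shares of 33,000: Hamish, Ilse, Marit, and Lena each take 33,000.
Beatrix's share (132,000) is divided into 3 shares of 44,000: Mireille, Linnea, and Sibyl each take 44,000.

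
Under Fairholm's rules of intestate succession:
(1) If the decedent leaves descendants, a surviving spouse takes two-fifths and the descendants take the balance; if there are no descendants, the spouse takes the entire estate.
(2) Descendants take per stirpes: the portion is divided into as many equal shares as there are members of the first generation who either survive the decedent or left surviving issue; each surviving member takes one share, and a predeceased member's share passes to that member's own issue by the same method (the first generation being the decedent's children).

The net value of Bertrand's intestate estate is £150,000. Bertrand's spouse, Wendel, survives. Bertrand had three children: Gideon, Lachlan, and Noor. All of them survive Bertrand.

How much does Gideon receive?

Wendel takes two-fifths of £150,000 = £60,000. The remaining £90,000 passes to the descendants.
The descendants' portion (£90,000) is divided into 3 shares of £30,000: Gideon, Lachlan, and Noor each take £30,000.

Gideon receives £30,000.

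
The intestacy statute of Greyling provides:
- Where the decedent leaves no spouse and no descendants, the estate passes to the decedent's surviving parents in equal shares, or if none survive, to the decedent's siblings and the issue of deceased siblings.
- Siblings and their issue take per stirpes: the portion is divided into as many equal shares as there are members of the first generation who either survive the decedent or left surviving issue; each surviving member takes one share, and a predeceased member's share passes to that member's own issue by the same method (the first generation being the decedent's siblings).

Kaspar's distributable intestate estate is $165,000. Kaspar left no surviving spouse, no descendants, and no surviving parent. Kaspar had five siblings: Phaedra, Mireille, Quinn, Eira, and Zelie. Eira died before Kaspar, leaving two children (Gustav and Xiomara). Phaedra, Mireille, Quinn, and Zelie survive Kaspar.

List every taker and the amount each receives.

Phaedra: $33,000; Mireille: $33,000; Quinn: $33,000; Gustav: $16,500; Xiomara: $16,500; Zelie: $33,000

The entire $165,000 passes to the siblings and their issue.
That amount ($165,000) is divided into 5 shares of $33,000: Phaedra, Mireille, Quinn, and Zelie each take $33,000; Eira's $33,000 share passes to Eira's issue.
Eira's share ($33,000) is divided into 2 shares of $16,500: Gustav and Xiomara each take $16,500.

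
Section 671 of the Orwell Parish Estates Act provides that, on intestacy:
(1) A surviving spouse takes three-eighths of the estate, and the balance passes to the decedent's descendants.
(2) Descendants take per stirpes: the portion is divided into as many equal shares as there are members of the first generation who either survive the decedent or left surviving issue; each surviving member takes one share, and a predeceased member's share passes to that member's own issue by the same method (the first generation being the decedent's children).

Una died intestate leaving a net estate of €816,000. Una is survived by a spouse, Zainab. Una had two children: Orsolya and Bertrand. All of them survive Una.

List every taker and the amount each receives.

Zainab: €306,000; Orsolya: €255,000; Bertrand: €255,000

Zainab takes three-eighths of €816,000 = €306,000. The remaining €510,000 passes to the descendants.
The descendants' portion (€510,000) is divided into 2 shares of €255,000: Orsolya and Bertrand each take €255,000.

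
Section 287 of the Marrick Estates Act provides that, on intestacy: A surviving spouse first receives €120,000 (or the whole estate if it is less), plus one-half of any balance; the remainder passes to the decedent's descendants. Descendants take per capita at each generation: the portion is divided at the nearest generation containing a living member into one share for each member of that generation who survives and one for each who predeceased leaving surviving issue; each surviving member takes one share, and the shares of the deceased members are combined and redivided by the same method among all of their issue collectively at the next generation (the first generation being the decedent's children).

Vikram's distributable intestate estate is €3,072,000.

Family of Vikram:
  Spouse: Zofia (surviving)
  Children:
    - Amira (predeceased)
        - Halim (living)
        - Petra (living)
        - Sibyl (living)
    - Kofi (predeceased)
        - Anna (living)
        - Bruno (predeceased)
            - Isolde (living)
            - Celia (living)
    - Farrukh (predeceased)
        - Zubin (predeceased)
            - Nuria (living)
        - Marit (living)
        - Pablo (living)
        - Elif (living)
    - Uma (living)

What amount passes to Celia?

Celia receives €82,000.

Zofia first takes €120,000, leaving a balance of €2,952,000. Zofia then takes one-half of the balance (€1,476,000), for a total of €1,596,000. The remaining €1,476,000 passes to the descendants.
The descendants' portion (€1,476,000) is divided at the children's generation into 4 shares of €369,000. Uma takes €369,000. The 3 shares of the deceased (Amira, Kofi, and Farrukh) are combined into a pool of €1,107,000.
That pool (€1,107,000) is divided at the grandchildren's generation into 9 shares of €123,000. Halim, Petra, Sibyl, Anna, Marit, Pablo, and Elif each take €123,000. The 2 shares of the deceased (Bruno and Zubin) are combined into a pool of €246,000.
That pool (€246,000) is divided at the great-grandchildren's generation equally among Isolde, Celia, and Nuria: €82,000 each.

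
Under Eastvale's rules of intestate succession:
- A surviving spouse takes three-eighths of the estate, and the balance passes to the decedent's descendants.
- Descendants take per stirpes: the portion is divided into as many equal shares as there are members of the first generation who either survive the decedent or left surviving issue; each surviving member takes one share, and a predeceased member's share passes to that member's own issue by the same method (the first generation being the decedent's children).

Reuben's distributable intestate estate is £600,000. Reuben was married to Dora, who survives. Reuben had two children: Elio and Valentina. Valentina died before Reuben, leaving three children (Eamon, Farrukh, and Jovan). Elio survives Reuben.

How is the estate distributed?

Dora takes three-eighths of £600,000 = £225,000. The remaining £375,000 passes to the descendants.
The descendants' portion (£375,000) is divided into 2 shares of £187,500: Elio takes £187,500; Valentina's £187,500 share passes to Valentina's issue.
Valentina's share (£187,500) is divided into 3 shares of £62,500: Eamon, Farrukh, and Jovan each take £62,500.

Dora: £225,000; Elio: £187,500; Eamon: £62,500; Farrukh: £62,500; Jovan: £62,500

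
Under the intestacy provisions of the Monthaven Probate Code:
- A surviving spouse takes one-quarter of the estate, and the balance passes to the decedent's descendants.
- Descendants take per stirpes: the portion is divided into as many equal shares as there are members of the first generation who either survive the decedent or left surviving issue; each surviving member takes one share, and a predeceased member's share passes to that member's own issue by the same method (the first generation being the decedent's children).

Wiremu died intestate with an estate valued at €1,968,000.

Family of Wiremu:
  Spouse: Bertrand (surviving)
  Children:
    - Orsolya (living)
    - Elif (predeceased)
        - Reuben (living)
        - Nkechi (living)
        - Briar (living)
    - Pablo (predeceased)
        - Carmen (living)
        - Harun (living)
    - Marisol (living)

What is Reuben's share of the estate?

Bertrand takes one-quarter of €1,968,000 = €492,000. The remaining €1,476,000 passes to the descendants.
The descendants' portion (€1,476,000) is divided into 4 shares of €369,000: Orsolya and Marisol each take €369,000; Elif's €369,000 share passes to Elif's issue; Pablo's €369,000 share passes to Pablo's issue.
Elif's share (€369,000) is divided into 3 shares of €123,000: Reuben, Nkechi, and Briar each take €123,000.
Pablo's share (€369,000) is divided into 2 shares of €184,500: Carmen and Harun each take €184,500.

Reuben receives €123,000.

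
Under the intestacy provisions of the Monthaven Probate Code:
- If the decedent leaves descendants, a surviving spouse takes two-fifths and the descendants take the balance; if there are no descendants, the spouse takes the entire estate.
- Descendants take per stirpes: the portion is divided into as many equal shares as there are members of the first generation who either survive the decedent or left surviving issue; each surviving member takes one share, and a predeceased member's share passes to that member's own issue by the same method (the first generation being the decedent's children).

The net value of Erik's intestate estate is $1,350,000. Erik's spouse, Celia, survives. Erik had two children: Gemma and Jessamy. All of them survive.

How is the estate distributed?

Celia: $540,000; Gemma: $405,000; Jessamy: $405,000

Celia takes two-fifths of $1,350,000 = $540,000. The remaining $810,000 passes to the descendants.
The descendants' portion ($810,000) is divided into 2 shares of $405,000: Gemma and Jessamy each take $405,000.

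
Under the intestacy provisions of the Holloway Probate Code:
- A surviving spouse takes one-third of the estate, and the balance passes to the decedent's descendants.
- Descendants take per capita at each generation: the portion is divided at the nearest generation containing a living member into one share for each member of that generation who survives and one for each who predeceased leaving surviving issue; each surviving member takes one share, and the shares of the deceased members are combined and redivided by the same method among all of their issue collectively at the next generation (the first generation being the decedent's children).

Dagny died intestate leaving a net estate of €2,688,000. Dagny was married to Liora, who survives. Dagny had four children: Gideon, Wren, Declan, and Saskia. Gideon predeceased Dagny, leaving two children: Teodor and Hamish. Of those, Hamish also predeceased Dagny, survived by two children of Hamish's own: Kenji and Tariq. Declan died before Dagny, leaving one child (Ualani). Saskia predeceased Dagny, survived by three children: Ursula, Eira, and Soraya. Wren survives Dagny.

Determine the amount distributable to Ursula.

Liora takes one-third of €2,688,000 = €896,000. The remaining €1,792,000 passes to the descendants.
The descendants' portion (€1,792,000) is divided at the children's generation into 4 shares of €448,000. Wren takes €448,000. The 3 shares of the deceased (Gideon, Declan, and Saskia) are combined into a pool of €1,344,000.
That pool (€1,344,000) is divided at the grandchildren's generation into 6 shares of €224,000. Teodor, Ualani, Ursula, Eira, and Soraya each take €224,000. The remaining share for the deceased Hamish (€224,000) is carried to the next generation.
That pool (€224,000) is divided at the great-grandchildren's generation equally among Kenji and Tariq: €112,000 each.

Ursula receives €224,000.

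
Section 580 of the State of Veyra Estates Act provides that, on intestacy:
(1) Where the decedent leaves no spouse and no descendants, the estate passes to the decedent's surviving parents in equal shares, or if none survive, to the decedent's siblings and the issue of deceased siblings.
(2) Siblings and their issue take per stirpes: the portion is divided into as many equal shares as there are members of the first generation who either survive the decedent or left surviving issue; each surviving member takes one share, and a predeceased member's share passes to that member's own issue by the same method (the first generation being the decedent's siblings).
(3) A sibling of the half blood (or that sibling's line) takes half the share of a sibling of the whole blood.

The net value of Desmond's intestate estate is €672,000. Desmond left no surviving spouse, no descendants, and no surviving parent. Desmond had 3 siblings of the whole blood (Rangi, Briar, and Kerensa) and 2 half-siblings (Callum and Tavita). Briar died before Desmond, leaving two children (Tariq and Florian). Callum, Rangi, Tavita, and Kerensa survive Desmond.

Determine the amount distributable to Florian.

The entire €672,000 passes to the siblings and their issue.
Counting each half-blood sibling's line as half a unit, there are 4 units in €672,000, so one unit is €168,000. Whole-blood lines (Rangi, Briar, and Kerensa) take €168,000 each; half-blood lines (Callum and Tavita) take €84,000 each.
Briar's share (€168,000) is divided into 2 shares of €84,000: Tariq and Florian each take €84,000.

Florian receives €84,000.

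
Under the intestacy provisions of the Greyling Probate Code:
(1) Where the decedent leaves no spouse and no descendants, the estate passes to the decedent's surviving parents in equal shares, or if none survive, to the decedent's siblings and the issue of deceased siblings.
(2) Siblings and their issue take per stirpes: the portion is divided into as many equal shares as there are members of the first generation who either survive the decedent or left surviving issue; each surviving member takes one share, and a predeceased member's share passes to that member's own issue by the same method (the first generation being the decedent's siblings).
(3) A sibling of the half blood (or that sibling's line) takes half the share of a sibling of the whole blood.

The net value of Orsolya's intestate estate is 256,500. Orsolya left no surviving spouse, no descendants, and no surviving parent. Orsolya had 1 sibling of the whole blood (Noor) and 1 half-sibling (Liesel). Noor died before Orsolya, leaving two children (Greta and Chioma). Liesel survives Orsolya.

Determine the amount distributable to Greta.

Greta receives 85,500.

The entire 256,500 passes to the siblings and their issue.
Counting each half-blood sibling's line as half a unit, there are 3/2 units in 256,500, so one unit is 171,000. Whole-blood lines (Noor) take 171,000 each; half-blood lines (Liesel) take 85,500 each.
Noor's share (171,000) is divided into 2 shares of 85,500: Greta and Chioma each take 85,500.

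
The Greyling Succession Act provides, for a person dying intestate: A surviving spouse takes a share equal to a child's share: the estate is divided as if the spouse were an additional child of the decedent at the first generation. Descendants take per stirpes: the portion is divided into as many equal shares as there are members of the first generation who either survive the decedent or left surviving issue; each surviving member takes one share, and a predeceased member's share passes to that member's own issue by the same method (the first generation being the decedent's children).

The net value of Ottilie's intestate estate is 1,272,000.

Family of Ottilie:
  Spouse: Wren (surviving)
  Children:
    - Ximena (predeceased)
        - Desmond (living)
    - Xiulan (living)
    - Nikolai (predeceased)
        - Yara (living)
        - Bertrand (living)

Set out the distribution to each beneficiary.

The spouse counts as an additional share at the children's level, so there are 4 primary shares of 318,000. Wren takes one such share (318,000).
The children's combined portion (954,000) is divided into 3 shares of 318,000: Xiulan takes 318,000; Ximena's 318,000 share passes to Ximena's issue; Nikolai's 318,000 share passes to Nikolai's issue.
Ximena's share (318,000) passes entirely to Desmond.
Nikolai's share (318,000) is divided into 2 shares of 159,000: Yara and Bertrand each take 159,000.

Wren: 318,000; Desmond: 318,000; Xiulan: 318,000; Yara: 159,000; Bertrand: 159,000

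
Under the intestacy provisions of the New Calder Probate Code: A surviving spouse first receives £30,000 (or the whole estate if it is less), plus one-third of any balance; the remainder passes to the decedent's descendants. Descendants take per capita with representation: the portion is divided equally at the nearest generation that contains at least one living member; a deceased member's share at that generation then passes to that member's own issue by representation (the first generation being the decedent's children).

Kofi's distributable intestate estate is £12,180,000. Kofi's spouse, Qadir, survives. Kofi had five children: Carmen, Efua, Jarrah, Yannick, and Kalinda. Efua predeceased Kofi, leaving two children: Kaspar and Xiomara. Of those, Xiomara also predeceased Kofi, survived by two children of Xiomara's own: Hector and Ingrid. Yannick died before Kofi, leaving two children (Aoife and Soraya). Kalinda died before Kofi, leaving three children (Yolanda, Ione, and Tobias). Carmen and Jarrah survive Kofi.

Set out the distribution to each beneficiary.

Qadir first takes £30,000, leaving a balance of £12,150,000. Qadir then takes one-third of the balance (£4,050,000), for a total of £4,080,000. The remaining £8,100,000 passes to the descendants.
The descendants' portion (£8,100,000) is divided into 5 shares of £1,620,000: Carmen and Jarrah each take £1,620,000; Efua's £1,620,000 share passes to Efua's issue; Yannick's £1,620,000 share passes to Yannick's issue; Kalinda's £1,620,000 share passes to Kalinda's issue.
Efua's share (£1,620,000) is divided into 2 shares of £810,000: Kaspar takes £810,000; Xiomara's £810,000 share passes to Xiomara's issue.
Xiomara's share (£810,000) is divided into 2 shares of £405,000: Hector and Ingrid each take £405,000.
Yannick's share (£1,620,000) is divided into 2 shares of £810,000: Aoife and Soraya each take £810,000.
Kalinda's share (£1,620,000) is divided into 3 shares of £540,000: Yolanda, Ione, and Tobias each take £540,000.

Qadir: £4,080,000; Carmen: £1,620,000; Kaspar: £810,000; Hector: £405,000; Ingrid: £405,000; Jarrah: £1,620,000; Aoife: £810,000; Soraya: £810,000; Yolanda: £540,000; Ione: £540,000; Tobias: £540,000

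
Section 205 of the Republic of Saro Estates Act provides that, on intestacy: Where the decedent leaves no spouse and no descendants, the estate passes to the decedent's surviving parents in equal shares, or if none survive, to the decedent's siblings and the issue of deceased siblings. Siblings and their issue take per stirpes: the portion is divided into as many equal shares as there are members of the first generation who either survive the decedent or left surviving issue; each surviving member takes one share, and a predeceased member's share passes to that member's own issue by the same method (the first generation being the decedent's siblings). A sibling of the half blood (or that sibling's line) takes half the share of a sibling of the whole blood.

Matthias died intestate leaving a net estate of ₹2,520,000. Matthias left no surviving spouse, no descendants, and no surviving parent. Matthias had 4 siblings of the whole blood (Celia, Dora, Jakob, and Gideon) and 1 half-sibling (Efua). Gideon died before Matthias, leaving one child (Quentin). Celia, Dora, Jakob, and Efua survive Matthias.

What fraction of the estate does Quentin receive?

Quentin receives 2/9 of the estate.

The entire ₹2,520,000 passes to the siblings and their issue.
Counting each half-blood sibling's line as half a unit, there are 9/2 units in ₹2,520,000, so one unit is ₹560,000. Whole-blood lines (Celia, Dora, Jakob, and Gideon) take ₹560,000 each; half-blood lines (Efua) take ₹280,000 each.
Gideon's share (₹560,000) passes entirely to Quentin.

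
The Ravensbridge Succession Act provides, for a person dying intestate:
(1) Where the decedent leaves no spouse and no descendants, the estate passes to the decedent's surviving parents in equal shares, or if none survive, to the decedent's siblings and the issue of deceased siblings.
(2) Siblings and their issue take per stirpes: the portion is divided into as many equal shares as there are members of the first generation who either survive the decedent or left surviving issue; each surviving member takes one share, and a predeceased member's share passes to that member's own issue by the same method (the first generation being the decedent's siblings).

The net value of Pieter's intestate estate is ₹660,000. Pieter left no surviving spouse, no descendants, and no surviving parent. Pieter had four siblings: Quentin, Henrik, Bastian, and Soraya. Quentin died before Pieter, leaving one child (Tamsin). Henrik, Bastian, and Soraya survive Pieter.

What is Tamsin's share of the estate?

Tamsin receives ₹165,000.

The entire ₹660,000 passes to the siblings and their issue.
That amount (₹660,000) is divided into 4 shares of ₹165,000: Henrik, Bastian, and Soraya each take ₹165,000; Quentin's ₹165,000 share passes to Quentin's issue.
Quentin's share (₹165,000) passes entirely to Tamsin.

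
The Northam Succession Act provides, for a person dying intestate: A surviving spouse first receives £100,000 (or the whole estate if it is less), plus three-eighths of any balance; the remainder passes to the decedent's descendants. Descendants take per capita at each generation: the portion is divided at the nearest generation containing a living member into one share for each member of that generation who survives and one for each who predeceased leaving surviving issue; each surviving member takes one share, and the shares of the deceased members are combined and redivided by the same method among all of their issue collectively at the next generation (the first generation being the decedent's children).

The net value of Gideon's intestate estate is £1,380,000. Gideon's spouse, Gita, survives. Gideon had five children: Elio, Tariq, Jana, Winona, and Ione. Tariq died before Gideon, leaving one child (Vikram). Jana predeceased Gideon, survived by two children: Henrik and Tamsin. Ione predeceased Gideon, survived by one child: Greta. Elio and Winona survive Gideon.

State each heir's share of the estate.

Gita first takes £100,000, leaving a balance of £1,280,000. Gita then takes three-eighths of the balance (£480,000), for a total of £580,000. The remaining £800,000 passes to the descendants.
The descendants' portion (£800,000) is divided at the children's generation into 5 shares of £160,000. Elio and Winona each take £160,000. The 3 shares of the deceased (Tariq, Jana, and Ione) are combined into a pool of £480,000.
That pool (£480,000) is divided at the grandchildren's generation equally among Vikram, Henrik, Tamsin, and Greta: £120,000 each.

Gita: £580,000; Elio: £160,000; Vikram: £120,000; Henrik: £120,000; Tamsin: £120,000; Winona: £160,000; Greta: £120,000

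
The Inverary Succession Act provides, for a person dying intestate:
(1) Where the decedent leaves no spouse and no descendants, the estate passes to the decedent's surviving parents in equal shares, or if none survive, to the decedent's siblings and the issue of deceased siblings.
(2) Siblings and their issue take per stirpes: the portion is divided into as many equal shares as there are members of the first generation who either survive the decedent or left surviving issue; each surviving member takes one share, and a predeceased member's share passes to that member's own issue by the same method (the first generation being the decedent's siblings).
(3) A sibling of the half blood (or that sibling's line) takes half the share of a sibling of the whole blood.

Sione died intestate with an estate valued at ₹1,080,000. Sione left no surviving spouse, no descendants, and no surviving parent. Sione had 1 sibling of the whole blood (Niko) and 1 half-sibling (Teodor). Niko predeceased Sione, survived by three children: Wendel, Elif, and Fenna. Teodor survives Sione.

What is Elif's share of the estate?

The entire ₹1,080,000 passes to the siblings and their issue.
Counting each half-blood sibling's line as half a unit, there are 3/2 units in ₹1,080,000, so one unit is ₹720,000. Whole-blood lines (Niko) take ₹720,000 each; half-blood lines (Teodor) take ₹360,000 each.
Niko's share (₹720,000) is divided into 3 shares of ₹240,000: Wendel, Elif, and Fenna each take ₹240,000.

Elif receives ₹240,000.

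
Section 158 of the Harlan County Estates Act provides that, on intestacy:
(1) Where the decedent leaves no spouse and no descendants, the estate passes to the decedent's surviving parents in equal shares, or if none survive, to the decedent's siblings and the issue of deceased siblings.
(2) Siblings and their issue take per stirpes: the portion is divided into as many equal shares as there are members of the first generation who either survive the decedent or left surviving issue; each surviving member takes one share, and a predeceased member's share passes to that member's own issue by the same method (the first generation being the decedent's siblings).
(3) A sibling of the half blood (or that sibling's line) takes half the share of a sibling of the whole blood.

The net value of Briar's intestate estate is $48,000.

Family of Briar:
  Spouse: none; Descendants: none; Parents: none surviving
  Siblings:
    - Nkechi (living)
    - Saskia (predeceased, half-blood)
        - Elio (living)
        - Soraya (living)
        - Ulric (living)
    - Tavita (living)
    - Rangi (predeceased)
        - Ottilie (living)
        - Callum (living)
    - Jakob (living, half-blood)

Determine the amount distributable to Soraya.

Soraya receives $2,000.

The entire $48,000 passes to the siblings and their issue.
Counting each half-blood sibling's line as half a unit, there are 4 units in $48,000, so one unit is $12,000. Whole-blood lines (Nkechi, Tavita, and Rangi) take $12,000 each; half-blood lines (Saskia and Jakob) take $6,000 each.
Saskia's share ($6,000) is divided into 3 shares of $2,000: Elio, Soraya, and Ulric each take $2,000.
Rangi's share ($12,000) is divided into 2 shares of $6,000: Ottilie and Callum each take $6,000.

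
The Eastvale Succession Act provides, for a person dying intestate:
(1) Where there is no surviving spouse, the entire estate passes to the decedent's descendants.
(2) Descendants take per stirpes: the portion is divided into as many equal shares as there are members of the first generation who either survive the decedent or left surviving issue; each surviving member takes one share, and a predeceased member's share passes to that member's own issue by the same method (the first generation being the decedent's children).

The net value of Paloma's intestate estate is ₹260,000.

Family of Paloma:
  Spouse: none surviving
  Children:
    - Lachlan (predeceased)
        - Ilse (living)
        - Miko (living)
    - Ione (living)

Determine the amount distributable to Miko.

Miko receives ₹65,000.

The entire ₹260,000 passes to the descendants.
That amount (₹260,000) is divided into 2 shares of ₹130,000: Ione takes ₹130,000; Lachlan's ₹130,000 share passes to Lachlan's issue.
Lachlan's share (₹130,000) is divided into 2 shares of ₹65,000: Ilse and Miko each take ₹65,000.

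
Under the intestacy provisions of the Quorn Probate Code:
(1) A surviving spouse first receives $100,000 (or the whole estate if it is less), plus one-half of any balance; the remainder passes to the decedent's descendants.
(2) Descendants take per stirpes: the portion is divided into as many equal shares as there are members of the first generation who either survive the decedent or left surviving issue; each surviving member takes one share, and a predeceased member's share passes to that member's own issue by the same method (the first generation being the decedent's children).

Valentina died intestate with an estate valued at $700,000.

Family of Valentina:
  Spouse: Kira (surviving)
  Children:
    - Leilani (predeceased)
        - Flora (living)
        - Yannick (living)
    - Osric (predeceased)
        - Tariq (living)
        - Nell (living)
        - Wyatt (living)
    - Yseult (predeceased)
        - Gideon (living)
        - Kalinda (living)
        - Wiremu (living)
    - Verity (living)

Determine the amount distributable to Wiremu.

Kira first takes $100,000, leaving a balance of $600,000. Kira then takes one-half of the balance ($300,000), for a total of $400,000. The remaining $300,000 passes to the descendants.
The descendants' portion ($300,000) is divided into 4 shares of $75,000: Verity takes $75,000; Leilani's $75,000 share passes to Leilani's issue; Osric's $75,000 share passes to Osric's issue; Yseult's $75,000 share passes to Yseult's issue.
Leilani's share ($75,000) is divided into 2 shares of $37,500: Flora and Yannick each take $37,500.
Osric's share ($75,000) is divided into 3 shares of $25,000: Tariq, Nell, and Wyatt each take $25,000.
Yseult's share ($75,000) is divided into 3 shares of $25,000: Gideon, Kalinda, and Wiremu each take $25,000.

Wiremu receives $25,000.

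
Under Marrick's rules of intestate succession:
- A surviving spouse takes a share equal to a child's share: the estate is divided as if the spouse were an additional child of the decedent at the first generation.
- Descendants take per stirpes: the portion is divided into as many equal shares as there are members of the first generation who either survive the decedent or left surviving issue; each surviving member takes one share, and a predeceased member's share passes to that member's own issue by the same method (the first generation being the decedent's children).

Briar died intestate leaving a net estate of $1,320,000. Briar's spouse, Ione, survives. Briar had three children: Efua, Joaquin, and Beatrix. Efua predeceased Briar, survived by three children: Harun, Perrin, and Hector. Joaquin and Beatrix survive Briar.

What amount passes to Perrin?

The spouse counts as an additional share at the children's level, so there are 4 primary shares of $330,000. Ione takes one such share ($330,000).
The children's combined portion ($990,000) is divided into 3 shares of $330,000: Joaquin and Beatrix each take $330,000; Efua's $330,000 share passes to Efua's issue.
Efua's share ($330,000) is divided into 3 shares of $110,000: Harun, Perrin, and Hector each take $110,000.

Perrin receives $110,000.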